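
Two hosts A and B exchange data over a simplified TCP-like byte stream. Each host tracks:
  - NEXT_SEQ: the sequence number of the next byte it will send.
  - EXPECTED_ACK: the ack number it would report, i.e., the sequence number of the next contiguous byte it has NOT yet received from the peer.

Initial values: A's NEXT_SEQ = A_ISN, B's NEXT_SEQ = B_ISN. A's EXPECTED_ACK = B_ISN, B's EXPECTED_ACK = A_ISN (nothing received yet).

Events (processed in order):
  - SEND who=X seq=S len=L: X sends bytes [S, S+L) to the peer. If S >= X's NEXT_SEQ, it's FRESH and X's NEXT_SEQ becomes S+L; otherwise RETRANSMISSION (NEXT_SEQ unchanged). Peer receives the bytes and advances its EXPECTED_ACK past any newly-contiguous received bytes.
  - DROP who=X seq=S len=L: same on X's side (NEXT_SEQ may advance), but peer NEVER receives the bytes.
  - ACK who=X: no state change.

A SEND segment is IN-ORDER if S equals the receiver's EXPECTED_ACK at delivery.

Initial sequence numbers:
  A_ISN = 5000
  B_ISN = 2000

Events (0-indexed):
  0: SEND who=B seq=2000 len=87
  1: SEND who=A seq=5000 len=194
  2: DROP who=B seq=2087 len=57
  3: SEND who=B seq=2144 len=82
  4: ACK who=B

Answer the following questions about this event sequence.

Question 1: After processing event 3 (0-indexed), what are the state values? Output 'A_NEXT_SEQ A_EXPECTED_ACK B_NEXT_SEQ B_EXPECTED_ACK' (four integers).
After event 0: A_seq=5000 A_ack=2087 B_seq=2087 B_ack=5000
After event 1: A_seq=5194 A_ack=2087 B_seq=2087 B_ack=5194
After event 2: A_seq=5194 A_ack=2087 B_seq=2144 B_ack=5194
After event 3: A_seq=5194 A_ack=2087 B_seq=2226 B_ack=5194

5194 2087 2226 5194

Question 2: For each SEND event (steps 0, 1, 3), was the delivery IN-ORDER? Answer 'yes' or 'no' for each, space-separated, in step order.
Answer: yes yes no

Derivation:
Step 0: SEND seq=2000 -> in-order
Step 1: SEND seq=5000 -> in-order
Step 3: SEND seq=2144 -> out-of-order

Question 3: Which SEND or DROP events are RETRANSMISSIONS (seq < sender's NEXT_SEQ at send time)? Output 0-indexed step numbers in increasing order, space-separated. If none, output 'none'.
Answer: none

Derivation:
Step 0: SEND seq=2000 -> fresh
Step 1: SEND seq=5000 -> fresh
Step 2: DROP seq=2087 -> fresh
Step 3: SEND seq=2144 -> fresh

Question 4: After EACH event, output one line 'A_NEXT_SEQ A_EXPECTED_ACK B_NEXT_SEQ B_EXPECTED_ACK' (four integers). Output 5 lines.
5000 2087 2087 5000
5194 2087 2087 5194
5194 2087 2144 5194
5194 2087 2226 5194
5194 2087 2226 5194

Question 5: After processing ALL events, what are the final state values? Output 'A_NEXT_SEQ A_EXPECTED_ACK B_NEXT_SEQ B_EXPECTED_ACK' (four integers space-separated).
Answer: 5194 2087 2226 5194

Derivation:
After event 0: A_seq=5000 A_ack=2087 B_seq=2087 B_ack=5000
After event 1: A_seq=5194 A_ack=2087 B_seq=2087 B_ack=5194
After event 2: A_seq=5194 A_ack=2087 B_seq=2144 B_ack=5194
After event 3: A_seq=5194 A_ack=2087 B_seq=2226 B_ack=5194
After event 4: A_seq=5194 A_ack=2087 B_seq=2226 B_ack=5194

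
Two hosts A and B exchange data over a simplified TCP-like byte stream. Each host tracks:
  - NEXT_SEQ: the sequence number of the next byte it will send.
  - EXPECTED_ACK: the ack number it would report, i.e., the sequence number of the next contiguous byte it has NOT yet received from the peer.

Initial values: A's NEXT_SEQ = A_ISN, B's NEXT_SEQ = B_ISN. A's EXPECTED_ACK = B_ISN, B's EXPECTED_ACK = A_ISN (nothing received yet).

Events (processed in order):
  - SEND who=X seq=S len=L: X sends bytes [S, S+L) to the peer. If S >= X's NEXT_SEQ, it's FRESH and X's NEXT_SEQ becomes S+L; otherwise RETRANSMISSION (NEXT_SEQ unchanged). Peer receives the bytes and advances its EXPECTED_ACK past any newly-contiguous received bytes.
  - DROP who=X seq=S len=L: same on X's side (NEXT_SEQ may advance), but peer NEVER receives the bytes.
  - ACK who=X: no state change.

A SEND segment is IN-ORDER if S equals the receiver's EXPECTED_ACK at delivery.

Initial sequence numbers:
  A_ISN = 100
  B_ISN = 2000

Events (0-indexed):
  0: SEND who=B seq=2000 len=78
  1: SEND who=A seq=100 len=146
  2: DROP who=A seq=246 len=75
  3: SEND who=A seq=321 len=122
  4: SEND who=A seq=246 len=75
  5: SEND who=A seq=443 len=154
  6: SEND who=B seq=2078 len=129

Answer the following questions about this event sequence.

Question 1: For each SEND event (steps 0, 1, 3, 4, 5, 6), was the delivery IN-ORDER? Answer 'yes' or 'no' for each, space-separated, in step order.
Answer: yes yes no yes yes yes

Derivation:
Step 0: SEND seq=2000 -> in-order
Step 1: SEND seq=100 -> in-order
Step 3: SEND seq=321 -> out-of-order
Step 4: SEND seq=246 -> in-order
Step 5: SEND seq=443 -> in-order
Step 6: SEND seq=2078 -> in-order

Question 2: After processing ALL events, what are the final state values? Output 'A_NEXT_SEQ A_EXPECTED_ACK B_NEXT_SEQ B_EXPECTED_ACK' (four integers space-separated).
Answer: 597 2207 2207 597

Derivation:
After event 0: A_seq=100 A_ack=2078 B_seq=2078 B_ack=100
After event 1: A_seq=246 A_ack=2078 B_seq=2078 B_ack=246
After event 2: A_seq=321 A_ack=2078 B_seq=2078 B_ack=246
After event 3: A_seq=443 A_ack=2078 B_seq=2078 B_ack=246
After event 4: A_seq=443 A_ack=2078 B_seq=2078 B_ack=443
After event 5: A_seq=597 A_ack=2078 B_seq=2078 B_ack=597
After event 6: A_seq=597 A_ack=2207 B_seq=2207 B_ack=597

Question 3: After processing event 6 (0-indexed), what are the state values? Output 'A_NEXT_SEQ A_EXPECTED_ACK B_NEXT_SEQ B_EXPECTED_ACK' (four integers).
After event 0: A_seq=100 A_ack=2078 B_seq=2078 B_ack=100
After event 1: A_seq=246 A_ack=2078 B_seq=2078 B_ack=246
After event 2: A_seq=321 A_ack=2078 B_seq=2078 B_ack=246
After event 3: A_seq=443 A_ack=2078 B_seq=2078 B_ack=246
After event 4: A_seq=443 A_ack=2078 B_seq=2078 B_ack=443
After event 5: A_seq=597 A_ack=2078 B_seq=2078 B_ack=597
After event 6: A_seq=597 A_ack=2207 B_seq=2207 B_ack=597

597 2207 2207 597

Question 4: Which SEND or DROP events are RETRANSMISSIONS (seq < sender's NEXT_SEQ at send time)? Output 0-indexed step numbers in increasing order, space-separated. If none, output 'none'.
Answer: 4

Derivation:
Step 0: SEND seq=2000 -> fresh
Step 1: SEND seq=100 -> fresh
Step 2: DROP seq=246 -> fresh
Step 3: SEND seq=321 -> fresh
Step 4: SEND seq=246 -> retransmit
Step 5: SEND seq=443 -> fresh
Step 6: SEND seq=2078 -> fresh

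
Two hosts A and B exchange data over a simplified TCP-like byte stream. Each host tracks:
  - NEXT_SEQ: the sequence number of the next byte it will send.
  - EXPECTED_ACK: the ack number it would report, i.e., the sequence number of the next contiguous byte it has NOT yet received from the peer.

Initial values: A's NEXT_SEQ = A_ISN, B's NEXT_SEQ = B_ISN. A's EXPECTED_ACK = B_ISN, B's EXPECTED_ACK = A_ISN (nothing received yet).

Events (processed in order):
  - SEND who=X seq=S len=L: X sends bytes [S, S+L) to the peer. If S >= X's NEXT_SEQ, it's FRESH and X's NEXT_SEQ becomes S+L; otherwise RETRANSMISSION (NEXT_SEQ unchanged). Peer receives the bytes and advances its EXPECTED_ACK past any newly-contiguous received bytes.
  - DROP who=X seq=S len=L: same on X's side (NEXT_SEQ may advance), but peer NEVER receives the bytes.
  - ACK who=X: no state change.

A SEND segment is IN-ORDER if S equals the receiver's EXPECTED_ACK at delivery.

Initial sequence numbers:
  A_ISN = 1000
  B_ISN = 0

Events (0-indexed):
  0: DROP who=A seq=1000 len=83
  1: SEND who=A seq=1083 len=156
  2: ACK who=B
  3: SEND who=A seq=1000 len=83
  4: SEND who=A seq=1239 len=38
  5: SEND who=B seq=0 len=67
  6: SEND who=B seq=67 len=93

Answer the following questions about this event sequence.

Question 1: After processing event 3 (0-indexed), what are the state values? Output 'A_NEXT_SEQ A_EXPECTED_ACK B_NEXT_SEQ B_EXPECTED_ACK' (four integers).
After event 0: A_seq=1083 A_ack=0 B_seq=0 B_ack=1000
After event 1: A_seq=1239 A_ack=0 B_seq=0 B_ack=1000
After event 2: A_seq=1239 A_ack=0 B_seq=0 B_ack=1000
After event 3: A_seq=1239 A_ack=0 B_seq=0 B_ack=1239

1239 0 0 1239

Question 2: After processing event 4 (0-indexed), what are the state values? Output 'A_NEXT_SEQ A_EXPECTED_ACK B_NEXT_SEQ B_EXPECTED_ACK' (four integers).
After event 0: A_seq=1083 A_ack=0 B_seq=0 B_ack=1000
After event 1: A_seq=1239 A_ack=0 B_seq=0 B_ack=1000
After event 2: A_seq=1239 A_ack=0 B_seq=0 B_ack=1000
After event 3: A_seq=1239 A_ack=0 B_seq=0 B_ack=1239
After event 4: A_seq=1277 A_ack=0 B_seq=0 B_ack=1277

1277 0 0 1277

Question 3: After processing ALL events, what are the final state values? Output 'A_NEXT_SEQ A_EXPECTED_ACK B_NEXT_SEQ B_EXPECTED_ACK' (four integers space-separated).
After event 0: A_seq=1083 A_ack=0 B_seq=0 B_ack=1000
After event 1: A_seq=1239 A_ack=0 B_seq=0 B_ack=1000
After event 2: A_seq=1239 A_ack=0 B_seq=0 B_ack=1000
After event 3: A_seq=1239 A_ack=0 B_seq=0 B_ack=1239
After event 4: A_seq=1277 A_ack=0 B_seq=0 B_ack=1277
After event 5: A_seq=1277 A_ack=67 B_seq=67 B_ack=1277
After event 6: A_seq=1277 A_ack=160 B_seq=160 B_ack=1277

Answer: 1277 160 160 1277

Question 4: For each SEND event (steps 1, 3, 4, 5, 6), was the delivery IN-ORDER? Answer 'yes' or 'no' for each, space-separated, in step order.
Answer: no yes yes yes yes

Derivation:
Step 1: SEND seq=1083 -> out-of-order
Step 3: SEND seq=1000 -> in-order
Step 4: SEND seq=1239 -> in-order
Step 5: SEND seq=0 -> in-order
Step 6: SEND seq=67 -> in-order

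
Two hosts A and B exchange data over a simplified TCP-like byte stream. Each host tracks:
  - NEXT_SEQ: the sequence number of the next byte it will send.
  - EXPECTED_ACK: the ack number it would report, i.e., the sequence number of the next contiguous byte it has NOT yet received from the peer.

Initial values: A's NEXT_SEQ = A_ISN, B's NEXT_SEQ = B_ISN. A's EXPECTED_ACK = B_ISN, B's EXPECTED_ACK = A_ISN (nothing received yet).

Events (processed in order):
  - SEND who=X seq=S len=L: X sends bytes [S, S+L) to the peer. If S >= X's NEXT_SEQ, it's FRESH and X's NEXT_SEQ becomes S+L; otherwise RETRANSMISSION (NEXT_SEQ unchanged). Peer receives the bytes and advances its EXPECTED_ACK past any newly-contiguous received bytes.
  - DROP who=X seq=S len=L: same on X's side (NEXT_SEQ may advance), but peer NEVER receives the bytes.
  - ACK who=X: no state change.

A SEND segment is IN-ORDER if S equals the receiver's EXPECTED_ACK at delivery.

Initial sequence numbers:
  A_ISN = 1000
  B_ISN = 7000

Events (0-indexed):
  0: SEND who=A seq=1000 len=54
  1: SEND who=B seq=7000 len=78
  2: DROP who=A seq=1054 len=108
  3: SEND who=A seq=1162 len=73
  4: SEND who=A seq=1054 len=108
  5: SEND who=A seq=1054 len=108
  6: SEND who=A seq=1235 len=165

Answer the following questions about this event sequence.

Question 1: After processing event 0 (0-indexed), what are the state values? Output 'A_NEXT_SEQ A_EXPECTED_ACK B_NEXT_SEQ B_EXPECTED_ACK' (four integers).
After event 0: A_seq=1054 A_ack=7000 B_seq=7000 B_ack=1054

1054 7000 7000 1054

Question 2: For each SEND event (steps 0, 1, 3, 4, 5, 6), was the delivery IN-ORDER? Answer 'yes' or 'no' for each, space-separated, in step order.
Answer: yes yes no yes no yes

Derivation:
Step 0: SEND seq=1000 -> in-order
Step 1: SEND seq=7000 -> in-order
Step 3: SEND seq=1162 -> out-of-order
Step 4: SEND seq=1054 -> in-order
Step 5: SEND seq=1054 -> out-of-order
Step 6: SEND seq=1235 -> in-order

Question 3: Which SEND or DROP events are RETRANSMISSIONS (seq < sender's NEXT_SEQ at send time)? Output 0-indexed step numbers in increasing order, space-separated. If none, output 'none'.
Step 0: SEND seq=1000 -> fresh
Step 1: SEND seq=7000 -> fresh
Step 2: DROP seq=1054 -> fresh
Step 3: SEND seq=1162 -> fresh
Step 4: SEND seq=1054 -> retransmit
Step 5: SEND seq=1054 -> retransmit
Step 6: SEND seq=1235 -> fresh

Answer: 4 5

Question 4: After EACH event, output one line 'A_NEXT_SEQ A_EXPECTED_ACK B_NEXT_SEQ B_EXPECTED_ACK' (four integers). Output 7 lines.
1054 7000 7000 1054
1054 7078 7078 1054
1162 7078 7078 1054
1235 7078 7078 1054
1235 7078 7078 1235
1235 7078 7078 1235
1400 7078 7078 1400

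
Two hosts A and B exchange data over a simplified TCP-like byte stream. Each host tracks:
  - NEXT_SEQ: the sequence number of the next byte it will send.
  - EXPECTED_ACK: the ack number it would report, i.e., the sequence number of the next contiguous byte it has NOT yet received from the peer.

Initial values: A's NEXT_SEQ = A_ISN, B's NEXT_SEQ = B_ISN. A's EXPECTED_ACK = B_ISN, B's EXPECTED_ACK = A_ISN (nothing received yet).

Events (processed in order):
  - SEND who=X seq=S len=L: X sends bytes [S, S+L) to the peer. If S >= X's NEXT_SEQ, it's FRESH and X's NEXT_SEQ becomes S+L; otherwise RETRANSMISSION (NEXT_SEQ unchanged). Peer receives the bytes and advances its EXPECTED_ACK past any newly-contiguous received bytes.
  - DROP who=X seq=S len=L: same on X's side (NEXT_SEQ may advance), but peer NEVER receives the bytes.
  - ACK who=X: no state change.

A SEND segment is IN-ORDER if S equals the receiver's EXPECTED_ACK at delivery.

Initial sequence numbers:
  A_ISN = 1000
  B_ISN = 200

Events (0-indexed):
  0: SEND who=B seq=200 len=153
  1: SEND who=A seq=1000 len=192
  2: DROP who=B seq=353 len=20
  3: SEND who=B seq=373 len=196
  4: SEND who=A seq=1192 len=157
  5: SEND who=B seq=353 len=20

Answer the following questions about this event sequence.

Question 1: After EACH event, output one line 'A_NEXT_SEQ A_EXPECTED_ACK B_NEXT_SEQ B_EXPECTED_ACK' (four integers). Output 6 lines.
1000 353 353 1000
1192 353 353 1192
1192 353 373 1192
1192 353 569 1192
1349 353 569 1349
1349 569 569 1349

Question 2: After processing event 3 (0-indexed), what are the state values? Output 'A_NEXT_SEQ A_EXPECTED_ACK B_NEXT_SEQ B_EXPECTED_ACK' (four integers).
After event 0: A_seq=1000 A_ack=353 B_seq=353 B_ack=1000
After event 1: A_seq=1192 A_ack=353 B_seq=353 B_ack=1192
After event 2: A_seq=1192 A_ack=353 B_seq=373 B_ack=1192
After event 3: A_seq=1192 A_ack=353 B_seq=569 B_ack=1192

1192 353 569 1192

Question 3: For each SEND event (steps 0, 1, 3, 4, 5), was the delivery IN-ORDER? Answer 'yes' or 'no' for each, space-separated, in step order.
Answer: yes yes no yes yes

Derivation:
Step 0: SEND seq=200 -> in-order
Step 1: SEND seq=1000 -> in-order
Step 3: SEND seq=373 -> out-of-order
Step 4: SEND seq=1192 -> in-order
Step 5: SEND seq=353 -> in-order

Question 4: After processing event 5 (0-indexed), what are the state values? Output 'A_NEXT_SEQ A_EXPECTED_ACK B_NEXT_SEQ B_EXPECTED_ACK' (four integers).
After event 0: A_seq=1000 A_ack=353 B_seq=353 B_ack=1000
After event 1: A_seq=1192 A_ack=353 B_seq=353 B_ack=1192
After event 2: A_seq=1192 A_ack=353 B_seq=373 B_ack=1192
After event 3: A_seq=1192 A_ack=353 B_seq=569 B_ack=1192
After event 4: A_seq=1349 A_ack=353 B_seq=569 B_ack=1349
After event 5: A_seq=1349 A_ack=569 B_seq=569 B_ack=1349

1349 569 569 1349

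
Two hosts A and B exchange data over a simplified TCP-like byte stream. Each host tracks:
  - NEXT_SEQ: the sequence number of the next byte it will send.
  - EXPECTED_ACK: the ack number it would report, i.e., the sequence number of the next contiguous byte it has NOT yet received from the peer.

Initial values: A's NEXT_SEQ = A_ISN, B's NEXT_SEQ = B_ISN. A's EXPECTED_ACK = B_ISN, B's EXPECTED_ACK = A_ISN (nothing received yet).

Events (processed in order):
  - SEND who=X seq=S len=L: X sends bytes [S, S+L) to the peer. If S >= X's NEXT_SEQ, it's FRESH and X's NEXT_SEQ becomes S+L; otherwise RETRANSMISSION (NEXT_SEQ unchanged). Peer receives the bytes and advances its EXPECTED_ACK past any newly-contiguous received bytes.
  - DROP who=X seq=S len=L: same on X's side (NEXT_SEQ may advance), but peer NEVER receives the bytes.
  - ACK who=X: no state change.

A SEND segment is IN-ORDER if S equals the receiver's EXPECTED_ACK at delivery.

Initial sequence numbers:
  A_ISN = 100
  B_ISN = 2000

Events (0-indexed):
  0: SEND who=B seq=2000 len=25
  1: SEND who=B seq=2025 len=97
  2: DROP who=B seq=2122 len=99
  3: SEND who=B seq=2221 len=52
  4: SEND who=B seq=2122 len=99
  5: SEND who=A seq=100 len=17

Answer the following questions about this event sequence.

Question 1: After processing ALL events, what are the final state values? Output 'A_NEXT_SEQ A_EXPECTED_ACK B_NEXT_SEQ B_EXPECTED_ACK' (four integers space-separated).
Answer: 117 2273 2273 117

Derivation:
After event 0: A_seq=100 A_ack=2025 B_seq=2025 B_ack=100
After event 1: A_seq=100 A_ack=2122 B_seq=2122 B_ack=100
After event 2: A_seq=100 A_ack=2122 B_seq=2221 B_ack=100
After event 3: A_seq=100 A_ack=2122 B_seq=2273 B_ack=100
After event 4: A_seq=100 A_ack=2273 B_seq=2273 B_ack=100
After event 5: A_seq=117 A_ack=2273 B_seq=2273 B_ack=117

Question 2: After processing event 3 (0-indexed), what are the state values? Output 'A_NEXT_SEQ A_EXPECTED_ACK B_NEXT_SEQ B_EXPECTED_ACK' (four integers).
After event 0: A_seq=100 A_ack=2025 B_seq=2025 B_ack=100
After event 1: A_seq=100 A_ack=2122 B_seq=2122 B_ack=100
After event 2: A_seq=100 A_ack=2122 B_seq=2221 B_ack=100
After event 3: A_seq=100 A_ack=2122 B_seq=2273 B_ack=100

100 2122 2273 100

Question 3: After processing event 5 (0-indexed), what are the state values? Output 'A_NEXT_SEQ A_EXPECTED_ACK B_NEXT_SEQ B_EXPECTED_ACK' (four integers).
After event 0: A_seq=100 A_ack=2025 B_seq=2025 B_ack=100
After event 1: A_seq=100 A_ack=2122 B_seq=2122 B_ack=100
After event 2: A_seq=100 A_ack=2122 B_seq=2221 B_ack=100
After event 3: A_seq=100 A_ack=2122 B_seq=2273 B_ack=100
After event 4: A_seq=100 A_ack=2273 B_seq=2273 B_ack=100
After event 5: A_seq=117 A_ack=2273 B_seq=2273 B_ack=117

117 2273 2273 117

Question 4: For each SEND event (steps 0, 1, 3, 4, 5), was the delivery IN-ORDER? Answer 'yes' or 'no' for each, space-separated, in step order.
Answer: yes yes no yes yes

Derivation:
Step 0: SEND seq=2000 -> in-order
Step 1: SEND seq=2025 -> in-order
Step 3: SEND seq=2221 -> out-of-order
Step 4: SEND seq=2122 -> in-order
Step 5: SEND seq=100 -> in-order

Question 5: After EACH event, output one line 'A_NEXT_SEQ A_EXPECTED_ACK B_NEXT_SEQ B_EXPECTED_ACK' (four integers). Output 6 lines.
100 2025 2025 100
100 2122 2122 100
100 2122 2221 100
100 2122 2273 100
100 2273 2273 100
117 2273 2273 117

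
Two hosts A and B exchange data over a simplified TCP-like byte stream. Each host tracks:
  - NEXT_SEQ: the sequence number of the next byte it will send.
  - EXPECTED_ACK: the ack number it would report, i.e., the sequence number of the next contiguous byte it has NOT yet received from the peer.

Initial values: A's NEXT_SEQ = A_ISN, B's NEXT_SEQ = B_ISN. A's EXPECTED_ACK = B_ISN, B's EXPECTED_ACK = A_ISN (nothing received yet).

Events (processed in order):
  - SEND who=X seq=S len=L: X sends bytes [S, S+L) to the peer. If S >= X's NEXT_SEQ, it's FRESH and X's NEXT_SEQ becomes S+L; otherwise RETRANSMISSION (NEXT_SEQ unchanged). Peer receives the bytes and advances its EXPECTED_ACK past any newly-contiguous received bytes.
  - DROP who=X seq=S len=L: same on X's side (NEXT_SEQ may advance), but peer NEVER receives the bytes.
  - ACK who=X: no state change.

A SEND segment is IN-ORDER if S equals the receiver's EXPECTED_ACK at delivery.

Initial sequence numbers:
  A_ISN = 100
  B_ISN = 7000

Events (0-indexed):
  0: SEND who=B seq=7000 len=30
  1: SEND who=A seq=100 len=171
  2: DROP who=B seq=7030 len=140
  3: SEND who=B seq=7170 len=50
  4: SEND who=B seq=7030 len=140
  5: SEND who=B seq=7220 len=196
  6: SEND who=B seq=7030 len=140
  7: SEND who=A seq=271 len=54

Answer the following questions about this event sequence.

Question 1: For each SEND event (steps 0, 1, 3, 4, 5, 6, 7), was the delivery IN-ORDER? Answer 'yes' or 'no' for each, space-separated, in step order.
Step 0: SEND seq=7000 -> in-order
Step 1: SEND seq=100 -> in-order
Step 3: SEND seq=7170 -> out-of-order
Step 4: SEND seq=7030 -> in-order
Step 5: SEND seq=7220 -> in-order
Step 6: SEND seq=7030 -> out-of-order
Step 7: SEND seq=271 -> in-order

Answer: yes yes no yes yes no yes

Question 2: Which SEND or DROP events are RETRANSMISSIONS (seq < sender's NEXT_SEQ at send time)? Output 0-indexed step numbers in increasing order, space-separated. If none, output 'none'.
Answer: 4 6

Derivation:
Step 0: SEND seq=7000 -> fresh
Step 1: SEND seq=100 -> fresh
Step 2: DROP seq=7030 -> fresh
Step 3: SEND seq=7170 -> fresh
Step 4: SEND seq=7030 -> retransmit
Step 5: SEND seq=7220 -> fresh
Step 6: SEND seq=7030 -> retransmit
Step 7: SEND seq=271 -> fresh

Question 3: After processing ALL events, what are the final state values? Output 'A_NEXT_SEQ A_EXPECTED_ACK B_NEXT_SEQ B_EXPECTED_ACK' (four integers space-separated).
Answer: 325 7416 7416 325

Derivation:
After event 0: A_seq=100 A_ack=7030 B_seq=7030 B_ack=100
After event 1: A_seq=271 A_ack=7030 B_seq=7030 B_ack=271
After event 2: A_seq=271 A_ack=7030 B_seq=7170 B_ack=271
After event 3: A_seq=271 A_ack=7030 B_seq=7220 B_ack=271
After event 4: A_seq=271 A_ack=7220 B_seq=7220 B_ack=271
After event 5: A_seq=271 A_ack=7416 B_seq=7416 B_ack=271
After event 6: A_seq=271 A_ack=7416 B_seq=7416 B_ack=271
After event 7: A_seq=325 A_ack=7416 B_seq=7416 B_ack=325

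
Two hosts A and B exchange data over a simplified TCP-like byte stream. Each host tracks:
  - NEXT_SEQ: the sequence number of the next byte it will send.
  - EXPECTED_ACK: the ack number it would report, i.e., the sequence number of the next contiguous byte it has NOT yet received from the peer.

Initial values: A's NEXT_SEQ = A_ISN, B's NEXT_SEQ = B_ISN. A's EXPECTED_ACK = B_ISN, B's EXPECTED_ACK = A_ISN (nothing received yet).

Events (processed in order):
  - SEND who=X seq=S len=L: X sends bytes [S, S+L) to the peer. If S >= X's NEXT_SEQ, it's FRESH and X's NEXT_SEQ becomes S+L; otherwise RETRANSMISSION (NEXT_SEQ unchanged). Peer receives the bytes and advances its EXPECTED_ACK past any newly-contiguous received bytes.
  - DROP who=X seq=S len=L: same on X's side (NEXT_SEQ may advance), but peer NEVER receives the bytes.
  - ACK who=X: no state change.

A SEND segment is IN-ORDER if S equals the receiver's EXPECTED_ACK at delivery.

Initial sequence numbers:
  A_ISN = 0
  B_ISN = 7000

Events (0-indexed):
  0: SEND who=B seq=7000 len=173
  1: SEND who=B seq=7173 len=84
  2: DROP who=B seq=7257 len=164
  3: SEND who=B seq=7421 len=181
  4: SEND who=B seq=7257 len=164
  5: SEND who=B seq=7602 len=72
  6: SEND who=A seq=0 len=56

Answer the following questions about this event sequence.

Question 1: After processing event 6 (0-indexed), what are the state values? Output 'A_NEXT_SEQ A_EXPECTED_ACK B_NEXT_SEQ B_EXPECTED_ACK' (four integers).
After event 0: A_seq=0 A_ack=7173 B_seq=7173 B_ack=0
After event 1: A_seq=0 A_ack=7257 B_seq=7257 B_ack=0
After event 2: A_seq=0 A_ack=7257 B_seq=7421 B_ack=0
After event 3: A_seq=0 A_ack=7257 B_seq=7602 B_ack=0
After event 4: A_seq=0 A_ack=7602 B_seq=7602 B_ack=0
After event 5: A_seq=0 A_ack=7674 B_seq=7674 B_ack=0
After event 6: A_seq=56 A_ack=7674 B_seq=7674 B_ack=56

56 7674 7674 56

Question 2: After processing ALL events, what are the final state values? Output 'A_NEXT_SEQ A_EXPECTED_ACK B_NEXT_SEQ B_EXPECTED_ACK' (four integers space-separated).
After event 0: A_seq=0 A_ack=7173 B_seq=7173 B_ack=0
After event 1: A_seq=0 A_ack=7257 B_seq=7257 B_ack=0
After event 2: A_seq=0 A_ack=7257 B_seq=7421 B_ack=0
After event 3: A_seq=0 A_ack=7257 B_seq=7602 B_ack=0
After event 4: A_seq=0 A_ack=7602 B_seq=7602 B_ack=0
After event 5: A_seq=0 A_ack=7674 B_seq=7674 B_ack=0
After event 6: A_seq=56 A_ack=7674 B_seq=7674 B_ack=56

Answer: 56 7674 7674 56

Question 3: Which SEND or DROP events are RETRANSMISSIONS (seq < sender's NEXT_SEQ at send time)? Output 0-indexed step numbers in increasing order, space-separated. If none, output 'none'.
Step 0: SEND seq=7000 -> fresh
Step 1: SEND seq=7173 -> fresh
Step 2: DROP seq=7257 -> fresh
Step 3: SEND seq=7421 -> fresh
Step 4: SEND seq=7257 -> retransmit
Step 5: SEND seq=7602 -> fresh
Step 6: SEND seq=0 -> fresh

Answer: 4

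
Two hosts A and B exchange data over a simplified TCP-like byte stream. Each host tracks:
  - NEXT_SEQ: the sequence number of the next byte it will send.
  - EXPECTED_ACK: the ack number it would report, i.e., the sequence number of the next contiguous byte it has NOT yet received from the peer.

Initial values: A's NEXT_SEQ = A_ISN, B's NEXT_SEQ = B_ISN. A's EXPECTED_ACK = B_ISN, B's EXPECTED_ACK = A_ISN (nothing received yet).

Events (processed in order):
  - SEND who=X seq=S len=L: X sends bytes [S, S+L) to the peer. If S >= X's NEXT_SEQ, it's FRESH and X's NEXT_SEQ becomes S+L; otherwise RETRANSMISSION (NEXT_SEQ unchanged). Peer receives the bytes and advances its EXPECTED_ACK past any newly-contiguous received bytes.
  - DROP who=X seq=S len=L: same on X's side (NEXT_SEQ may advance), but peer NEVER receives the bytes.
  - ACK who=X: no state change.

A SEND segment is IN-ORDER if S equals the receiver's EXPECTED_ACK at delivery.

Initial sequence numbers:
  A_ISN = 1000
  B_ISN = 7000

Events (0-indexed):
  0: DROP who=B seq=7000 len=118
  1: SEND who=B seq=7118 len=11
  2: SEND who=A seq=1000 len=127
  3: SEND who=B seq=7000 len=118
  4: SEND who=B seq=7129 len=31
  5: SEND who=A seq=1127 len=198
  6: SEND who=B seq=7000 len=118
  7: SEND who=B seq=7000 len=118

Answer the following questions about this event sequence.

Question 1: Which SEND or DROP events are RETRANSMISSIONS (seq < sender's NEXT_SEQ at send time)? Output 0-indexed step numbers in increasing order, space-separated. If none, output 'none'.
Step 0: DROP seq=7000 -> fresh
Step 1: SEND seq=7118 -> fresh
Step 2: SEND seq=1000 -> fresh
Step 3: SEND seq=7000 -> retransmit
Step 4: SEND seq=7129 -> fresh
Step 5: SEND seq=1127 -> fresh
Step 6: SEND seq=7000 -> retransmit
Step 7: SEND seq=7000 -> retransmit

Answer: 3 6 7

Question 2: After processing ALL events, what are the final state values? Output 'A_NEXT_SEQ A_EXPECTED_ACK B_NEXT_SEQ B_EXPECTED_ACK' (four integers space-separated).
After event 0: A_seq=1000 A_ack=7000 B_seq=7118 B_ack=1000
After event 1: A_seq=1000 A_ack=7000 B_seq=7129 B_ack=1000
After event 2: A_seq=1127 A_ack=7000 B_seq=7129 B_ack=1127
After event 3: A_seq=1127 A_ack=7129 B_seq=7129 B_ack=1127
After event 4: A_seq=1127 A_ack=7160 B_seq=7160 B_ack=1127
After event 5: A_seq=1325 A_ack=7160 B_seq=7160 B_ack=1325
After event 6: A_seq=1325 A_ack=7160 B_seq=7160 B_ack=1325
After event 7: A_seq=1325 A_ack=7160 B_seq=7160 B_ack=1325

Answer: 1325 7160 7160 1325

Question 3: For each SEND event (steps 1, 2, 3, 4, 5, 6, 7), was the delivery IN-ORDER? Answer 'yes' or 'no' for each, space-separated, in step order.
Answer: no yes yes yes yes no no

Derivation:
Step 1: SEND seq=7118 -> out-of-order
Step 2: SEND seq=1000 -> in-order
Step 3: SEND seq=7000 -> in-order
Step 4: SEND seq=7129 -> in-order
Step 5: SEND seq=1127 -> in-order
Step 6: SEND seq=7000 -> out-of-order
Step 7: SEND seq=7000 -> out-of-order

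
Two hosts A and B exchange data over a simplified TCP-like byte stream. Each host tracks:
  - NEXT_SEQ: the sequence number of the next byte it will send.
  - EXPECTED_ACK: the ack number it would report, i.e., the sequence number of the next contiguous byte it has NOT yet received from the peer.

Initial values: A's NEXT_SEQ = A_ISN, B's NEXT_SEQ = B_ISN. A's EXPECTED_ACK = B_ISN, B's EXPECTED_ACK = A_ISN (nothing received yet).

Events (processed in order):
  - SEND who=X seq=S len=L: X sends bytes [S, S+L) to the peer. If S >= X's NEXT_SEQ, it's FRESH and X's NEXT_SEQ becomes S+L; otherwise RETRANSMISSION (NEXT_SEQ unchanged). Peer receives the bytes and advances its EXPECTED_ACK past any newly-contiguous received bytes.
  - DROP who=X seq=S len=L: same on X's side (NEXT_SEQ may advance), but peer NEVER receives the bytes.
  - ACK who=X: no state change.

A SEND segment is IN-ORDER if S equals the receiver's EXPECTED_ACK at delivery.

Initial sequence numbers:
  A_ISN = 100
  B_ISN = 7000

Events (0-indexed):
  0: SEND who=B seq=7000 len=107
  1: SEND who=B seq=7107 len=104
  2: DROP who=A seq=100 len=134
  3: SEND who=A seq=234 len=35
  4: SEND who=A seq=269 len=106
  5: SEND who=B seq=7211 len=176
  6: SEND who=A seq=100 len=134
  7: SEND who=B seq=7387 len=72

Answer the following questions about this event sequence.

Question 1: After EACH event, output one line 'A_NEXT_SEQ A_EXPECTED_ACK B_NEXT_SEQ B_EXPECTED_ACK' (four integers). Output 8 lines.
100 7107 7107 100
100 7211 7211 100
234 7211 7211 100
269 7211 7211 100
375 7211 7211 100
375 7387 7387 100
375 7387 7387 375
375 7459 7459 375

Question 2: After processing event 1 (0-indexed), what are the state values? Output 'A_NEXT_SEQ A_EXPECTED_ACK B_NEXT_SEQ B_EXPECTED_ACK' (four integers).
After event 0: A_seq=100 A_ack=7107 B_seq=7107 B_ack=100
After event 1: A_seq=100 A_ack=7211 B_seq=7211 B_ack=100

100 7211 7211 100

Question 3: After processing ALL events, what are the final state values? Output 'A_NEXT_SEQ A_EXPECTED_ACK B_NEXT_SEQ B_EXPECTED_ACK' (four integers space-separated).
After event 0: A_seq=100 A_ack=7107 B_seq=7107 B_ack=100
After event 1: A_seq=100 A_ack=7211 B_seq=7211 B_ack=100
After event 2: A_seq=234 A_ack=7211 B_seq=7211 B_ack=100
After event 3: A_seq=269 A_ack=7211 B_seq=7211 B_ack=100
After event 4: A_seq=375 A_ack=7211 B_seq=7211 B_ack=100
After event 5: A_seq=375 A_ack=7387 B_seq=7387 B_ack=100
After event 6: A_seq=375 A_ack=7387 B_seq=7387 B_ack=375
After event 7: A_seq=375 A_ack=7459 B_seq=7459 B_ack=375

Answer: 375 7459 7459 375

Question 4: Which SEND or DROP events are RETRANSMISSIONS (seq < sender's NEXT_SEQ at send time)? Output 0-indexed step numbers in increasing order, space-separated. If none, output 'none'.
Step 0: SEND seq=7000 -> fresh
Step 1: SEND seq=7107 -> fresh
Step 2: DROP seq=100 -> fresh
Step 3: SEND seq=234 -> fresh
Step 4: SEND seq=269 -> fresh
Step 5: SEND seq=7211 -> fresh
Step 6: SEND seq=100 -> retransmit
Step 7: SEND seq=7387 -> fresh

Answer: 6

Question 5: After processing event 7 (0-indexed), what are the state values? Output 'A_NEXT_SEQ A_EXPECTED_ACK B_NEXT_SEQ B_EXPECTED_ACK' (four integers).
After event 0: A_seq=100 A_ack=7107 B_seq=7107 B_ack=100
After event 1: A_seq=100 A_ack=7211 B_seq=7211 B_ack=100
After event 2: A_seq=234 A_ack=7211 B_seq=7211 B_ack=100
After event 3: A_seq=269 A_ack=7211 B_seq=7211 B_ack=100
After event 4: A_seq=375 A_ack=7211 B_seq=7211 B_ack=100
After event 5: A_seq=375 A_ack=7387 B_seq=7387 B_ack=100
After event 6: A_seq=375 A_ack=7387 B_seq=7387 B_ack=375
After event 7: A_seq=375 A_ack=7459 B_seq=7459 B_ack=375

375 7459 7459 375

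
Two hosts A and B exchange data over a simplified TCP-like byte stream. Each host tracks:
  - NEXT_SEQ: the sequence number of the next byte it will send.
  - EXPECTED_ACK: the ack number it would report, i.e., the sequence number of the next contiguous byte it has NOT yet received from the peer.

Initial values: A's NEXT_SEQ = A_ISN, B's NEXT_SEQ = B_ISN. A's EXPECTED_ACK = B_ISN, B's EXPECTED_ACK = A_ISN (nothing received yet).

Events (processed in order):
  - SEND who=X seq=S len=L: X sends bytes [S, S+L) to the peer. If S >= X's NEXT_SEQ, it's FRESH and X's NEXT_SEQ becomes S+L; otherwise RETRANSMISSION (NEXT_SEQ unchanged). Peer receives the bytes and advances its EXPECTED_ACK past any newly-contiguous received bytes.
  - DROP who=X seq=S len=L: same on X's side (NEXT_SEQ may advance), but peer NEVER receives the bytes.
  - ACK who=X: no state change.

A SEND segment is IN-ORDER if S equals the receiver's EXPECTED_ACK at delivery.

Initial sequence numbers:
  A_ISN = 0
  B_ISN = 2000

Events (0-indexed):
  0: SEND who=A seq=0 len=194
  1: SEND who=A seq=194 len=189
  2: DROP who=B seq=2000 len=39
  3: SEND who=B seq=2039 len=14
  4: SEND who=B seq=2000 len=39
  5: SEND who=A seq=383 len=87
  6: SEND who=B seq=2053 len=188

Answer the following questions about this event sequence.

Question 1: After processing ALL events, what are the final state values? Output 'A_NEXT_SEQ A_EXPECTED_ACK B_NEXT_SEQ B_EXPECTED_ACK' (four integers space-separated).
Answer: 470 2241 2241 470

Derivation:
After event 0: A_seq=194 A_ack=2000 B_seq=2000 B_ack=194
After event 1: A_seq=383 A_ack=2000 B_seq=2000 B_ack=383
After event 2: A_seq=383 A_ack=2000 B_seq=2039 B_ack=383
After event 3: A_seq=383 A_ack=2000 B_seq=2053 B_ack=383
After event 4: A_seq=383 A_ack=2053 B_seq=2053 B_ack=383
After event 5: A_seq=470 A_ack=2053 B_seq=2053 B_ack=470
After event 6: A_seq=470 A_ack=2241 B_seq=2241 B_ack=470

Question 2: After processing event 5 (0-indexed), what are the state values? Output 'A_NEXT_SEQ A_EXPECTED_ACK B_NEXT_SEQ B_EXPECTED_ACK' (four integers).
After event 0: A_seq=194 A_ack=2000 B_seq=2000 B_ack=194
After event 1: A_seq=383 A_ack=2000 B_seq=2000 B_ack=383
After event 2: A_seq=383 A_ack=2000 B_seq=2039 B_ack=383
After event 3: A_seq=383 A_ack=2000 B_seq=2053 B_ack=383
After event 4: A_seq=383 A_ack=2053 B_seq=2053 B_ack=383
After event 5: A_seq=470 A_ack=2053 B_seq=2053 B_ack=470

470 2053 2053 470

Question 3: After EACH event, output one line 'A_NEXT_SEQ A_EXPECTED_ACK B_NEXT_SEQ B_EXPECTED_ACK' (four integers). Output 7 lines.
194 2000 2000 194
383 2000 2000 383
383 2000 2039 383
383 2000 2053 383
383 2053 2053 383
470 2053 2053 470
470 2241 2241 470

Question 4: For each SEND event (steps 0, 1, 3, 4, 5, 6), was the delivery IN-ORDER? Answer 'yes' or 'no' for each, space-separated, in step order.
Answer: yes yes no yes yes yes

Derivation:
Step 0: SEND seq=0 -> in-order
Step 1: SEND seq=194 -> in-order
Step 3: SEND seq=2039 -> out-of-order
Step 4: SEND seq=2000 -> in-order
Step 5: SEND seq=383 -> in-order
Step 6: SEND seq=2053 -> in-order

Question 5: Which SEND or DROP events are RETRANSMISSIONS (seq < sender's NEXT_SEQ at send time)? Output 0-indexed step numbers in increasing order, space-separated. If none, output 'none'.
Answer: 4

Derivation:
Step 0: SEND seq=0 -> fresh
Step 1: SEND seq=194 -> fresh
Step 2: DROP seq=2000 -> fresh
Step 3: SEND seq=2039 -> fresh
Step 4: SEND seq=2000 -> retransmit
Step 5: SEND seq=383 -> fresh
Step 6: SEND seq=2053 -> fresh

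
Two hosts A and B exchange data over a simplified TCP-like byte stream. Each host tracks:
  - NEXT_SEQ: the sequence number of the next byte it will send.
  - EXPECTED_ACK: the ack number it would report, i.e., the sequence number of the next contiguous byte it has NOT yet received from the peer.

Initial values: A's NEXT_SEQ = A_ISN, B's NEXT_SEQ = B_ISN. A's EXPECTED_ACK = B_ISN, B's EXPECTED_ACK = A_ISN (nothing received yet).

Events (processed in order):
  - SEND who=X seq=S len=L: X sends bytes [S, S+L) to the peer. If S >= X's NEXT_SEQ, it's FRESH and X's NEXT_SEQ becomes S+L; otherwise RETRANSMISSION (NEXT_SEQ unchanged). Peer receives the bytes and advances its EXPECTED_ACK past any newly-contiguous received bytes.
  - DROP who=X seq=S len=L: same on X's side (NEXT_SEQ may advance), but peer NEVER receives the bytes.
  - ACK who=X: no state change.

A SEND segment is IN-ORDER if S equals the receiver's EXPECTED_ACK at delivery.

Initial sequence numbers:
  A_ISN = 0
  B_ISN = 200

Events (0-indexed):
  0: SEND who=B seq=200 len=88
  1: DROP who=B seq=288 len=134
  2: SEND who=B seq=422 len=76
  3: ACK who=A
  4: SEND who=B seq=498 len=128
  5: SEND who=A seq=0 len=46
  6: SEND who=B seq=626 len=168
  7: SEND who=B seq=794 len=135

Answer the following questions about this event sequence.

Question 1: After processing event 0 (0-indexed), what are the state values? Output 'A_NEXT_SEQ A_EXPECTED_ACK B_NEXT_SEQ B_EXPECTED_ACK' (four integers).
After event 0: A_seq=0 A_ack=288 B_seq=288 B_ack=0

0 288 288 0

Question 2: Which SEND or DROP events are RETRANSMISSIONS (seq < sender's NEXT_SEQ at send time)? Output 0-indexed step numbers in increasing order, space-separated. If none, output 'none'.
Step 0: SEND seq=200 -> fresh
Step 1: DROP seq=288 -> fresh
Step 2: SEND seq=422 -> fresh
Step 4: SEND seq=498 -> fresh
Step 5: SEND seq=0 -> fresh
Step 6: SEND seq=626 -> fresh
Step 7: SEND seq=794 -> fresh

Answer: none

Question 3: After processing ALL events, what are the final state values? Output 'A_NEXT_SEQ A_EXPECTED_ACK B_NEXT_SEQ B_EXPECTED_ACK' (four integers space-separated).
After event 0: A_seq=0 A_ack=288 B_seq=288 B_ack=0
After event 1: A_seq=0 A_ack=288 B_seq=422 B_ack=0
After event 2: A_seq=0 A_ack=288 B_seq=498 B_ack=0
After event 3: A_seq=0 A_ack=288 B_seq=498 B_ack=0
After event 4: A_seq=0 A_ack=288 B_seq=626 B_ack=0
After event 5: A_seq=46 A_ack=288 B_seq=626 B_ack=46
After event 6: A_seq=46 A_ack=288 B_seq=794 B_ack=46
After event 7: A_seq=46 A_ack=288 B_seq=929 B_ack=46

Answer: 46 288 929 46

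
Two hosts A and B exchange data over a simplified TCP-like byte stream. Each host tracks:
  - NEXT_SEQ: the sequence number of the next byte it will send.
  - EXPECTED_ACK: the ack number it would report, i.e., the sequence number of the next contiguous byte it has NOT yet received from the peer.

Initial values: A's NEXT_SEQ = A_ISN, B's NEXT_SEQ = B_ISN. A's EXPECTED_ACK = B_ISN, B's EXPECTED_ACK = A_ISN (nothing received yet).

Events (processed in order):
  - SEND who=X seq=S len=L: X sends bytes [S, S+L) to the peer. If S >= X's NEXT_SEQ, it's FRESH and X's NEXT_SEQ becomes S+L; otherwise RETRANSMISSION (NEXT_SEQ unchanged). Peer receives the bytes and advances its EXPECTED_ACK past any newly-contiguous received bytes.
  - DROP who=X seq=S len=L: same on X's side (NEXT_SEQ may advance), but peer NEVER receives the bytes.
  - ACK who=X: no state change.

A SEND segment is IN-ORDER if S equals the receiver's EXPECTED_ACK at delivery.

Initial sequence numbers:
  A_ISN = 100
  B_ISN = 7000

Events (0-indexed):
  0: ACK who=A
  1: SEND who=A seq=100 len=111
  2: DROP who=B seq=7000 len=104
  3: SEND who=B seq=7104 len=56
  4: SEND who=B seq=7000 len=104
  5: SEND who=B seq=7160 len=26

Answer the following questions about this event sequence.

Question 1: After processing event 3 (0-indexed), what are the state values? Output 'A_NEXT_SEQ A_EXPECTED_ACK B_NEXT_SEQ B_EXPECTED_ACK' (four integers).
After event 0: A_seq=100 A_ack=7000 B_seq=7000 B_ack=100
After event 1: A_seq=211 A_ack=7000 B_seq=7000 B_ack=211
After event 2: A_seq=211 A_ack=7000 B_seq=7104 B_ack=211
After event 3: A_seq=211 A_ack=7000 B_seq=7160 B_ack=211

211 7000 7160 211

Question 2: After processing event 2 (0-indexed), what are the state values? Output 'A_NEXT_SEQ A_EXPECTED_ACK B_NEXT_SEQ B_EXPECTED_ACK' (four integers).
After event 0: A_seq=100 A_ack=7000 B_seq=7000 B_ack=100
After event 1: A_seq=211 A_ack=7000 B_seq=7000 B_ack=211
After event 2: A_seq=211 A_ack=7000 B_seq=7104 B_ack=211

211 7000 7104 211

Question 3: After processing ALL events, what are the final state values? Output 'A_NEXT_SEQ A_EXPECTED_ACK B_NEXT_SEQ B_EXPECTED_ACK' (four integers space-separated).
Answer: 211 7186 7186 211

Derivation:
After event 0: A_seq=100 A_ack=7000 B_seq=7000 B_ack=100
After event 1: A_seq=211 A_ack=7000 B_seq=7000 B_ack=211
After event 2: A_seq=211 A_ack=7000 B_seq=7104 B_ack=211
After event 3: A_seq=211 A_ack=7000 B_seq=7160 B_ack=211
After event 4: A_seq=211 A_ack=7160 B_seq=7160 B_ack=211
After event 5: A_seq=211 A_ack=7186 B_seq=7186 B_ack=211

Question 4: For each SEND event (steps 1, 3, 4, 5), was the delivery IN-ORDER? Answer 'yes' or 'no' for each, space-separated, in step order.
Step 1: SEND seq=100 -> in-order
Step 3: SEND seq=7104 -> out-of-order
Step 4: SEND seq=7000 -> in-order
Step 5: SEND seq=7160 -> in-order

Answer: yes no yes yes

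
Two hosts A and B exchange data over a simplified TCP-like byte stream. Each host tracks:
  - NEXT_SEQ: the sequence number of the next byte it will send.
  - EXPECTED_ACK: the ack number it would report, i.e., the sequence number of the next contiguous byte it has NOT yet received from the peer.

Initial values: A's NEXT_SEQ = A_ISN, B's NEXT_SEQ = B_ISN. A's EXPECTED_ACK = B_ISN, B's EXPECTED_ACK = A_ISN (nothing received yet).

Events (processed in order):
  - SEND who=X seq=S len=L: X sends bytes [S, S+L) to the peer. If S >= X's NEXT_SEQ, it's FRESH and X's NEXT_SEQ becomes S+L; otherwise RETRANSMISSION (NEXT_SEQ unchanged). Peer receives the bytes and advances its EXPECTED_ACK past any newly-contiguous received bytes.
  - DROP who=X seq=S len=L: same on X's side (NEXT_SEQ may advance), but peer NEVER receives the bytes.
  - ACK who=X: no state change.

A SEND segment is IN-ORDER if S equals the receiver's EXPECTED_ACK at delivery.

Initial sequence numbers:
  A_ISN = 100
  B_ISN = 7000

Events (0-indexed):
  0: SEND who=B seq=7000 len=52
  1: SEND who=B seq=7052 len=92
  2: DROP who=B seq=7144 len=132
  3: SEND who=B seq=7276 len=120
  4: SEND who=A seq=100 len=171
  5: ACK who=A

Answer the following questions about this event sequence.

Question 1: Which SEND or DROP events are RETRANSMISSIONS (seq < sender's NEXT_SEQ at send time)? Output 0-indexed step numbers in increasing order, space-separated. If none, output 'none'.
Step 0: SEND seq=7000 -> fresh
Step 1: SEND seq=7052 -> fresh
Step 2: DROP seq=7144 -> fresh
Step 3: SEND seq=7276 -> fresh
Step 4: SEND seq=100 -> fresh

Answer: none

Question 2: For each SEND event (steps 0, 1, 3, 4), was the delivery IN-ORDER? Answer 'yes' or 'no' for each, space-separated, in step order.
Step 0: SEND seq=7000 -> in-order
Step 1: SEND seq=7052 -> in-order
Step 3: SEND seq=7276 -> out-of-order
Step 4: SEND seq=100 -> in-order

Answer: yes yes no yes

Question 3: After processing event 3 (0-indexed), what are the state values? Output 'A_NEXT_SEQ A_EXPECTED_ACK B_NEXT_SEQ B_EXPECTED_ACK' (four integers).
After event 0: A_seq=100 A_ack=7052 B_seq=7052 B_ack=100
After event 1: A_seq=100 A_ack=7144 B_seq=7144 B_ack=100
After event 2: A_seq=100 A_ack=7144 B_seq=7276 B_ack=100
After event 3: A_seq=100 A_ack=7144 B_seq=7396 B_ack=100

100 7144 7396 100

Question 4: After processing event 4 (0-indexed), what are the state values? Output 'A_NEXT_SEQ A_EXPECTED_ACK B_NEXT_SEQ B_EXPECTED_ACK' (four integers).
After event 0: A_seq=100 A_ack=7052 B_seq=7052 B_ack=100
After event 1: A_seq=100 A_ack=7144 B_seq=7144 B_ack=100
After event 2: A_seq=100 A_ack=7144 B_seq=7276 B_ack=100
After event 3: A_seq=100 A_ack=7144 B_seq=7396 B_ack=100
After event 4: A_seq=271 A_ack=7144 B_seq=7396 B_ack=271

271 7144 7396 271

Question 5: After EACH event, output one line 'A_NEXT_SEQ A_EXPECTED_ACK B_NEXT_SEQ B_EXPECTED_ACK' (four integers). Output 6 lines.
100 7052 7052 100
100 7144 7144 100
100 7144 7276 100
100 7144 7396 100
271 7144 7396 271
271 7144 7396 271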